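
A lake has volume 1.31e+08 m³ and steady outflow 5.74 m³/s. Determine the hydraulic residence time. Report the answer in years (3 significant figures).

Q = 5.74 m³/s × 3.156e+07 s/yr = 1.811e+08 m³/yr.
Hydraulic residence time τ = V/Q = 1.31e+08/1.811e+08 = 0.7232 yr.

0.723 yr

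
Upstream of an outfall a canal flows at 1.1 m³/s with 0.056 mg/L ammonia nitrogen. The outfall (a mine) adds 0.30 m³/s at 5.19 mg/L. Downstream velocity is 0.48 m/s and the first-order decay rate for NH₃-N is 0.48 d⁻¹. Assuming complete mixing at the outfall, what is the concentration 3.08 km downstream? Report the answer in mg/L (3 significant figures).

After complete mixing, C₀ = (0.3·5.19 + 1.1·0.056) / 1.4 = 1.156 mg/L.
Travel time t = 3080 m / 0.48 m/s = 6417 s = 0.07427 d.
C = 1.156·exp(−0.48·0.07427) = 1.156·0.965 = 1.116 mg/L.

1.12 mg/L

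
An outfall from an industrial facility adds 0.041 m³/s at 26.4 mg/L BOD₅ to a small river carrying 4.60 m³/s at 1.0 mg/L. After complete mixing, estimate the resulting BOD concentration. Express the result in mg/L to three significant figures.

1.22 mg/L

Conservation of mass across the mixing zone: C = (0.041·26.4 + 4.6·1) / (0.041 + 4.6) = 5.682/4.641 = 1.224 mg/L.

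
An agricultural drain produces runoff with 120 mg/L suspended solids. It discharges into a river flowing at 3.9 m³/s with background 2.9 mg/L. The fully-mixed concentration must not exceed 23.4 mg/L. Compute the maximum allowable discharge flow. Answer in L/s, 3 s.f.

828 L/s

Mass balance at complete mixing: C_std·(Q_w + Q_r) = Q_w·C_e + Q_r·C_b.
Rearranging, Q_w = Q_r·(C_std − C_b)/(C_e − C_std) = 3.9·(23.4 − 2.9) / (120 − 23.4) = 0.8276 m³/s.
= 827.6 L/s.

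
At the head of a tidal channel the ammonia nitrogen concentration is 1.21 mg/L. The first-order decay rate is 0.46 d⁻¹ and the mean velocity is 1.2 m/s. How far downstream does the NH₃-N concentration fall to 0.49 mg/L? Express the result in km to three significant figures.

204 km

From C = C₀·e^(−kt), t = ln(C₀/C)/k = ln(1.21/0.49)/0.46 = 0.904/0.46 = 1.965 d.
Distance = v·t = 1.2 m/s × 1.698e+05 s = 2.037e+05 m = 203.7 km.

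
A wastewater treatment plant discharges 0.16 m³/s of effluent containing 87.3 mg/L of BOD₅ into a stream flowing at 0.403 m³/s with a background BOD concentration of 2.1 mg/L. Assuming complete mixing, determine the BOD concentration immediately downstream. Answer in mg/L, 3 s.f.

Flow-weighted mixing gives C = (0.16·87.3 + 0.403·2.1) / (0.16 + 0.403) = 14.81/0.563 = 26.31 mg/L.

26.3 mg/L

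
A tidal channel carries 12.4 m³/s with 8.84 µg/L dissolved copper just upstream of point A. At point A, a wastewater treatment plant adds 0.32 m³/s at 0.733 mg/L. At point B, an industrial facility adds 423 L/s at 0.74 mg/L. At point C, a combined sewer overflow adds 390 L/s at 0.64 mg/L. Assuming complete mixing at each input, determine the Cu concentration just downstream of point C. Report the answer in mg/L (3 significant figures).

8.84 µg/L = 0.00884 mg/L.
After input A: C = (12.4·0.00884 + 0.32·0.733) / 12.72 = 0.02706 mg/L.
423 L/s = 0.423 m³/s.
After input B: C = (12.72·0.02706 + 0.423·0.74) / 13.14 = 0.05 mg/L.
390 L/s = 0.39 m³/s.
After input C: C = (13.14·0.05 + 0.39·0.64) / 13.53 = 0.06701 mg/L.

0.0670 mg/L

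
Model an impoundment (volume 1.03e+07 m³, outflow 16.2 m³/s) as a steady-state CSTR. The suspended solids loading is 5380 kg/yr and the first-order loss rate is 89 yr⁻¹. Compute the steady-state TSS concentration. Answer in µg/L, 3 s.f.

3.77 µg/L

Outflow Q = 16.2 m³/s × 3.156e+07 s/yr = 5.112e+08 m³/yr.
Steady-state CSTR mass balance: W = Q·C + k·V·C, so C = W/(Q + kV).
Q + kV = 5.112e+08 + 89·1.03e+07 = 1.428e+09 m³/yr.
C = 5380/1.428e+09 = 3.768e-06 kg/m³ = 0.003768 mg/L = 3.768 µg/L.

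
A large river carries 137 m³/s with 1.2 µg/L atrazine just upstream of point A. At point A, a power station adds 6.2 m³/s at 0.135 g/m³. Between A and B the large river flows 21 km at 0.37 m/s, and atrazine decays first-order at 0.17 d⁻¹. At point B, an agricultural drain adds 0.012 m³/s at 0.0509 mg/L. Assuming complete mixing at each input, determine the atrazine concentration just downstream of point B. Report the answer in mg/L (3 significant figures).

1.2 µg/L = 0.0012 mg/L.
After input A: C = (137·0.0012 + 6.2·0.135) / 143.2 = 0.006993 mg/L.
Over the 21 km reach to input B (t = 5.676e+04 s = 0.6569 d), decay gives C = 0.006993·exp(−0.17·0.6569) = 0.006254 mg/L.
After input B: C = (143.2·0.006254 + 0.012·0.0509) / 143.2 = 0.006258 mg/L.

0.00626 mg/L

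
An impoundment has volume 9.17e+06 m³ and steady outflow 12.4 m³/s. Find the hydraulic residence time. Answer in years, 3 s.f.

0.0234 yr

Q = 12.4 m³/s × 3.156e+07 s/yr = 3.913e+08 m³/yr.
Hydraulic residence time τ = V/Q = 9.17e+06/3.913e+08 = 0.02343 yr.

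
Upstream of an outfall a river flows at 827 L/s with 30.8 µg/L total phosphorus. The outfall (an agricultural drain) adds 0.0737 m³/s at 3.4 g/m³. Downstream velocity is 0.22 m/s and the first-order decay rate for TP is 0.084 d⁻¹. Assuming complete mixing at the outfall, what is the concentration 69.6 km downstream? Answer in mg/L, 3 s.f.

827 L/s = 0.827 m³/s.
30.8 µg/L = 0.0308 mg/L.
After complete mixing, C₀ = (0.0737·3.4 + 0.827·0.0308) / 0.9007 = 0.3065 mg/L.
Travel time t = 6.96e+04 m / 0.22 m/s = 3.164e+05 s = 3.662 d.
C = 0.3065·exp(−0.084·3.662) = 0.3065·0.7352 = 0.2253 mg/L.

0.225 mg/L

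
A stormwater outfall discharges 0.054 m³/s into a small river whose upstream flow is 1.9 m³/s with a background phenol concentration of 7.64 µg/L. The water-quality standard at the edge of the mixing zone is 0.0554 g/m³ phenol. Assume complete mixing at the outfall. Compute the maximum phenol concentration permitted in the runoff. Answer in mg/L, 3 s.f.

1.74 mg/L

7.64 µg/L = 0.00764 mg/L.
Mass balance: 0.0554·1.954 = 0.054·Cₑ + 1.9·0.00764.
Cₑ = (0.1083 − 0.01452) / 0.054 = 1.736 mg/L.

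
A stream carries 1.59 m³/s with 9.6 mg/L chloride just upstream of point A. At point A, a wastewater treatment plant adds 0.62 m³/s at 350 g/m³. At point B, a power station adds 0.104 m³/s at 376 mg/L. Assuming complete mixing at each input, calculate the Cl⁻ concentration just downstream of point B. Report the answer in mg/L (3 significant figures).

117 mg/L

After input A: C = (1.59·9.6 + 0.62·350) / 2.21 = 105.1 mg/L.
After input B: C = (2.21·105.1 + 0.104·376) / 2.314 = 117.3 mg/L.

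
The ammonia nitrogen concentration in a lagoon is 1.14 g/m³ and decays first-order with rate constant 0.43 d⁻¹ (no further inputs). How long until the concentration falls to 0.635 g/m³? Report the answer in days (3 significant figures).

t = ln(C₀/C)/k = ln(1.14/0.635)/0.43 = 0.5852/0.43 = 1.361 d.

1.36 d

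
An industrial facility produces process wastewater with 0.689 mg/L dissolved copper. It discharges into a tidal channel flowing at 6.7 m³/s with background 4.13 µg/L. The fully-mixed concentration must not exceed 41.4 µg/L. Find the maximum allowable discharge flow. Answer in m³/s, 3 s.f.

0.386 m³/s

4.13 µg/L = 0.00413 mg/L.
41.4 µg/L = 0.0414 mg/L.
Mass balance at complete mixing: C_std·(Q_w + Q_r) = Q_w·C_e + Q_r·C_b.
Rearranging, Q_w = Q_r·(C_std − C_b)/(C_e − C_std) = 6.7·(0.0414 − 0.00413) / (0.689 − 0.0414) = 0.3856 m³/s.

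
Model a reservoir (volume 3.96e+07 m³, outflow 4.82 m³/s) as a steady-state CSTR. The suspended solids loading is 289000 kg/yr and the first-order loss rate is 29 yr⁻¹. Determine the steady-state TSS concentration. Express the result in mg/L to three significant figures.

0.222 mg/L

Outflow Q = 4.82 m³/s × 3.156e+07 s/yr = 1.521e+08 m³/yr.
Steady-state CSTR mass balance: W = Q·C + k·V·C, so C = W/(Q + kV).
Q + kV = 1.521e+08 + 29·3.96e+07 = 1.301e+09 m³/yr.
C = 289000/1.301e+09 = 0.0002222 kg/m³ = 0.2222 mg/L.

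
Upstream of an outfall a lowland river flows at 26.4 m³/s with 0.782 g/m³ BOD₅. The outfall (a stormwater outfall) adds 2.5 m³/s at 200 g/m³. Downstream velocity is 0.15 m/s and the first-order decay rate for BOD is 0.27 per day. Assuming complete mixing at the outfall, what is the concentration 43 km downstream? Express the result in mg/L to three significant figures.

After complete mixing, C₀ = (2.5·200 + 26.4·0.782) / 28.9 = 18.02 mg/L.
Travel time t = 4.3e+04 m / 0.15 m/s = 2.867e+05 s = 3.318 d.
C = 18.02·exp(−0.27·3.318) = 18.02·0.4083 = 7.355 mg/L.

7.36 mg/L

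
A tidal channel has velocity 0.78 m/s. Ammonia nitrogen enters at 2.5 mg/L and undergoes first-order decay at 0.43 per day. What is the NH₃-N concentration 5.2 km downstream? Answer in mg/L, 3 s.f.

2.42 mg/L

Travel time t = 5.2 km / 0.78 m/s = 5200/0.78 = 6667 s = 0.07716 d.
First-order decay: C = 2.5·exp(−0.43·0.07716) = 2.5·0.9674 = 2.418 mg/L.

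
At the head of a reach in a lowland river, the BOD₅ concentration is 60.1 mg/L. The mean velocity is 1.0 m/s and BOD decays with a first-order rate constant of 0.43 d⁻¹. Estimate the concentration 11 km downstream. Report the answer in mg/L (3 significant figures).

Travel time t = 11 km / 1.0 m/s = 1.1e+04/1.0 = 1.1e+04 s = 0.1273 d.
First-order decay: C = 60.1·exp(−0.43·0.1273) = 60.1·0.9467 = 56.9 mg/L.

56.9 mg/L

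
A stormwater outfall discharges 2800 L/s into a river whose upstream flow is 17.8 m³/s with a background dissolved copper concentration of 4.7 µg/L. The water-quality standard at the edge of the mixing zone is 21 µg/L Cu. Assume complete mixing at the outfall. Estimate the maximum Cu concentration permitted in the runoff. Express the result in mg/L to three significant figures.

2800 L/s = 2.8 m³/s.
4.7 µg/L = 0.0047 mg/L.
21 µg/L = 0.021 mg/L.
Mass balance: 0.021·20.6 = 2.8·Cₑ + 17.8·0.0047.
Cₑ = (0.4326 − 0.08366) / 2.8 = 0.1246 mg/L.

0.125 mg/L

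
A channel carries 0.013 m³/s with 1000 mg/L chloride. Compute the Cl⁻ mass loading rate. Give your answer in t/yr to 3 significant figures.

Mass flux = Q·C = 0.013 m³/s × 1000 g/m³ = 13 g/s.
= 13 g/s × 31.56 = 410.2 t/yr.

410 t/yr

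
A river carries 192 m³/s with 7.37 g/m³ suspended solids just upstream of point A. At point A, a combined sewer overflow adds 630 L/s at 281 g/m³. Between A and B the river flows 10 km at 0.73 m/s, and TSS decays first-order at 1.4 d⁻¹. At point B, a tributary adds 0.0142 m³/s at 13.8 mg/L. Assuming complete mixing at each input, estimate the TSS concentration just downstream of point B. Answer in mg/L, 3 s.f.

630 L/s = 0.63 m³/s.
After input A: C = (192·7.37 + 0.63·281) / 192.6 = 8.265 mg/L.
Over the 10 km reach to input B (t = 1.37e+04 s = 0.1585 d), decay gives C = 8.265·exp(−1.4·0.1585) = 6.62 mg/L.
After input B: C = (192.6·6.62 + 0.0142·13.8) / 192.6 = 6.62 mg/L.

6.62 mg/L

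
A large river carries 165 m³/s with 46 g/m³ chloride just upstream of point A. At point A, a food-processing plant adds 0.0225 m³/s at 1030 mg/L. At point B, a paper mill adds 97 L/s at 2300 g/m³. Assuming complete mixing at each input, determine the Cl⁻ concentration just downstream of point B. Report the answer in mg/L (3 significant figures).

After input A: C = (165·46 + 0.0225·1030) / 165 = 46.13 mg/L.
97 L/s = 0.097 m³/s.
After input B: C = (165·46.13 + 0.097·2300) / 165.1 = 47.46 mg/L.

47.5 mg/L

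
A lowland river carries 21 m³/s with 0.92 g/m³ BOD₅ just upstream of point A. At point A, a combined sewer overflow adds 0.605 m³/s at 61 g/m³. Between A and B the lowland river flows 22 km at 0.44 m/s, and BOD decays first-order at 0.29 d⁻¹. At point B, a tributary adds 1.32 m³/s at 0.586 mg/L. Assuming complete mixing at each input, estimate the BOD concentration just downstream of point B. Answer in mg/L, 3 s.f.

After input A: C = (21·0.92 + 0.605·61) / 21.61 = 2.602 mg/L.
Over the 22 km reach to input B (t = 5e+04 s = 0.5787 d), decay gives C = 2.602·exp(−0.29·0.5787) = 2.2 mg/L.
After input B: C = (21.61·2.2 + 1.32·0.586) / 22.93 = 2.107 mg/L.

2.11 mg/L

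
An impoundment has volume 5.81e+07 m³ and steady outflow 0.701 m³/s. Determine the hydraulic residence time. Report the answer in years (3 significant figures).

2.63 yr

Q = 0.701 m³/s × 3.156e+07 s/yr = 2.212e+07 m³/yr.
Hydraulic residence time τ = V/Q = 5.81e+07/2.212e+07 = 2.626 yr.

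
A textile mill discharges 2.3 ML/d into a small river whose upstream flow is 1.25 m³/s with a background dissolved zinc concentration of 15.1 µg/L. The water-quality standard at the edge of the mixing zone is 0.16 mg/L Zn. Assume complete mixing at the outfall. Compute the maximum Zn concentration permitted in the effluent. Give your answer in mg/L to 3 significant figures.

2.3 ML/d = 0.02662 m³/s.
15.1 µg/L = 0.0151 mg/L.
Mass balance: 0.16·1.277 = 0.02662·Cₑ + 1.25·0.0151.
Cₑ = (0.2043 − 0.01887) / 0.02662 = 6.964 mg/L.

6.96 mg/L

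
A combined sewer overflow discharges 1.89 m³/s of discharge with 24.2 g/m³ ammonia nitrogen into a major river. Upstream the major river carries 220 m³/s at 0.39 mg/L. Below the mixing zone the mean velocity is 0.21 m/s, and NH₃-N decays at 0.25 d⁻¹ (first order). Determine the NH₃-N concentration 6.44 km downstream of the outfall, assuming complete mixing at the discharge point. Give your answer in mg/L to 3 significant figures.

After complete mixing, C₀ = (1.89·24.2 + 220·0.39) / 221.9 = 0.5928 mg/L.
Travel time t = 6440 m / 0.21 m/s = 3.067e+04 s = 0.3549 d.
C = 0.5928·exp(−0.25·0.3549) = 0.5928·0.9151 = 0.5425 mg/L.

0.542 mg/L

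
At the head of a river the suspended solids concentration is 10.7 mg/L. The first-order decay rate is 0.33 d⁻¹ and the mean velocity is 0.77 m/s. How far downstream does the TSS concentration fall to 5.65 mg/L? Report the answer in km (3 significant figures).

129 km

From C = C₀·e^(−kt), t = ln(C₀/C)/k = ln(10.7/5.65)/0.33 = 0.6386/0.33 = 1.935 d.
Distance = v·t = 0.77 m/s × 1.672e+05 s = 1.287e+05 m = 128.7 km.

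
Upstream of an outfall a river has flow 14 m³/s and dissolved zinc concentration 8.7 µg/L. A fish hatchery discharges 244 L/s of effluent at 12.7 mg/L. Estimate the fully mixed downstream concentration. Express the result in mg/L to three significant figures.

244 L/s = 0.244 m³/s.
8.7 µg/L = 0.0087 mg/L.
Conservation of mass across the mixing zone: C = (0.244·12.7 + 14·0.0087) / (0.244 + 14) = 3.221/14.24 = 0.2261 mg/L.

0.226 mg/L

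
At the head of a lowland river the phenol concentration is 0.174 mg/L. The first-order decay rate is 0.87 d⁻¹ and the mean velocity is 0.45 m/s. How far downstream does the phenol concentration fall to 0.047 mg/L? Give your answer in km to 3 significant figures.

58.5 km

From C = C₀·e^(−kt), t = ln(C₀/C)/k = ln(0.174/0.047)/0.87 = 1.309/0.87 = 1.504 d.
Distance = v·t = 0.45 m/s × 1.3e+05 s = 5.849e+04 m = 58.49 km.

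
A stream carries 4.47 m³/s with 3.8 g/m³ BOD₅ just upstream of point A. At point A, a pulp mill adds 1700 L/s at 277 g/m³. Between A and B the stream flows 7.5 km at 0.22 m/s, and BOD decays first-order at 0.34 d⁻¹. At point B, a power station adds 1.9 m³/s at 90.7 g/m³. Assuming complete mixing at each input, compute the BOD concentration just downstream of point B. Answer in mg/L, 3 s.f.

74.2 mg/L

1700 L/s = 1.7 m³/s.
After input A: C = (4.47·3.8 + 1.7·277) / 6.17 = 79.07 mg/L.
Over the 7.5 km reach to input B (t = 3.409e+04 s = 0.3946 d), decay gives C = 79.07·exp(−0.34·0.3946) = 69.15 mg/L.
After input B: C = (6.17·69.15 + 1.9·90.7) / 8.07 = 74.22 mg/L.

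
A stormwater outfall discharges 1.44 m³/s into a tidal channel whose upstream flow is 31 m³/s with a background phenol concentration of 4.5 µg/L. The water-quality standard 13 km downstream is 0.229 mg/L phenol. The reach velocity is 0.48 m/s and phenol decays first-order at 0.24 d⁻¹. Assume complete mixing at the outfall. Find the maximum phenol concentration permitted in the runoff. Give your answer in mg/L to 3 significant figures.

4.5 µg/L = 0.0045 mg/L.
Travel time to the compliance point: t = 1.3e+04/0.48 = 2.708e+04 s = 0.3135 d; decay factor exp(−0.24·0.3135) = 0.9275.
So the concentration just after mixing may be at most 0.229/0.9275 = 0.2469 mg/L.
Mass balance: 0.2469·32.44 = 1.44·Cₑ + 31·0.0045.
Cₑ = (8.009 − 0.1395) / 1.44 = 5.465 mg/L.

5.47 mg/L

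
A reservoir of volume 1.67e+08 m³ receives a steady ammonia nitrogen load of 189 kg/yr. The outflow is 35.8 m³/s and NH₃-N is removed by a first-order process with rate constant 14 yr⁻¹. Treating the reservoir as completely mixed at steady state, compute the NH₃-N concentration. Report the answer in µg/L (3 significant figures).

0.0545 µg/L

Outflow Q = 35.8 m³/s × 3.156e+07 s/yr = 1.13e+09 m³/yr.
Steady-state CSTR mass balance: W = Q·C + k·V·C, so C = W/(Q + kV).
Q + kV = 1.13e+09 + 14·1.67e+08 = 3.468e+09 m³/yr.
C = 189/3.468e+09 = 5.45e-08 kg/m³ = 5.45e-05 mg/L = 0.0545 µg/L.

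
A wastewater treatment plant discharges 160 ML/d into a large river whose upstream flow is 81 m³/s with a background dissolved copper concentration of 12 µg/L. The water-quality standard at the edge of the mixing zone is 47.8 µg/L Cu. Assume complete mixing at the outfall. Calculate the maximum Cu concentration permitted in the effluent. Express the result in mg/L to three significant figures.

1.61 mg/L

160 ML/d = 1.852 m³/s.
12 µg/L = 0.012 mg/L.
47.8 µg/L = 0.0478 mg/L.
Mass balance: 0.0478·82.85 = 1.852·Cₑ + 81·0.012.
Cₑ = (3.96 − 0.972) / 1.852 = 1.614 mg/L.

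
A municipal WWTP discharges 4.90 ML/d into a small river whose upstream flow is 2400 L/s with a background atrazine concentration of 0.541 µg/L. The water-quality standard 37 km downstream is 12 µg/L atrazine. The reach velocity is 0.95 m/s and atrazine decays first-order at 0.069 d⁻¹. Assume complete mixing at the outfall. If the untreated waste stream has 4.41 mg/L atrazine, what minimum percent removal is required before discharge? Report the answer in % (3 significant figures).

4.90 ML/d = 0.05671 m³/s.
2400 L/s = 2.4 m³/s.
0.541 µg/L = 0.000541 mg/L.
12 µg/L = 0.012 mg/L.
Travel time to the compliance point: t = 3.7e+04/0.95 = 3.895e+04 s = 0.4508 d; decay factor exp(−0.069·0.4508) = 0.9694.
So the concentration just after mixing may be at most 0.012/0.9694 = 0.01238 mg/L.
Mass balance: 0.01238·2.457 = 0.05671·Cₑ + 2.4·0.000541.
Cₑ = (0.03041 − 0.001298) / 0.05671 = 0.5133 mg/L.
Required removal = 1 − 0.5133/4.41 = 88.36 %.

88.4 %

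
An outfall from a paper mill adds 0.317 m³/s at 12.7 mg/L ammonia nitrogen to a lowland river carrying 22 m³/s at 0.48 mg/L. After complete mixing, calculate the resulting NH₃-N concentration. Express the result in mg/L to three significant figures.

By mass balance at complete mixing, C = (0.317·12.7 + 22·0.48) / (0.317 + 22) = 14.59/22.32 = 0.6536 mg/L.

0.654 mg/L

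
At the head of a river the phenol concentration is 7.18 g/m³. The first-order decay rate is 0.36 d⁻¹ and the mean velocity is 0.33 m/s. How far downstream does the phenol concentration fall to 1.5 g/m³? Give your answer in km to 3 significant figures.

From C = C₀·e^(−kt), t = ln(C₀/C)/k = ln(7.18/1.5)/0.36 = 1.566/0.36 = 4.35 d.
Distance = v·t = 0.33 m/s × 3.758e+05 s = 1.24e+05 m = 124 km.

124 km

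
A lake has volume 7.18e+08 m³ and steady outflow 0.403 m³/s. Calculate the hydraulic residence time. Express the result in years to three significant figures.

Q = 0.403 m³/s × 3.156e+07 s/yr = 1.272e+07 m³/yr.
Hydraulic residence time τ = V/Q = 7.18e+08/1.272e+07 = 56.46 yr.

56.5 yr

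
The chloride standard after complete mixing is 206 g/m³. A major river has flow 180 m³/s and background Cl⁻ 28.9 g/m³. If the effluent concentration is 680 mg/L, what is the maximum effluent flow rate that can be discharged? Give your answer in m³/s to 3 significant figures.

Mass balance at complete mixing: C_std·(Q_w + Q_r) = Q_w·C_e + Q_r·C_b.
Rearranging, Q_w = Q_r·(C_std − C_b)/(C_e − C_std) = 180·(206 − 28.9) / (680 − 206) = 67.25 m³/s.

67.3 m³/s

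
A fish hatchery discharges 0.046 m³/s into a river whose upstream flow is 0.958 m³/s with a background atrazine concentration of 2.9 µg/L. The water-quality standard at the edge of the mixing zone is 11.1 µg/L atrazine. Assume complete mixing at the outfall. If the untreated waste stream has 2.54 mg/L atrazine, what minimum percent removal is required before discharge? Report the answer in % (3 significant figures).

2.9 µg/L = 0.0029 mg/L.
11.1 µg/L = 0.0111 mg/L.
Mass balance: 0.0111·1.004 = 0.046·Cₑ + 0.958·0.0029.
Cₑ = (0.01114 − 0.002778) / 0.046 = 0.1819 mg/L.
Required removal = 1 − 0.1819/2.54 = 92.84 %.

92.8 %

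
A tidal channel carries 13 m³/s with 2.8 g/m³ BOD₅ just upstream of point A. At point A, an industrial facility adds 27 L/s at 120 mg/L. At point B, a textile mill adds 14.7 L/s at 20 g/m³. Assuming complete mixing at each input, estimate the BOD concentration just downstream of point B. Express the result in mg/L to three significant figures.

27 L/s = 0.027 m³/s.
After input A: C = (13·2.8 + 0.027·120) / 13.03 = 3.043 mg/L.
14.7 L/s = 0.0147 m³/s.
After input B: C = (13.03·3.043 + 0.0147·20) / 13.04 = 3.062 mg/L.

3.06 mg/L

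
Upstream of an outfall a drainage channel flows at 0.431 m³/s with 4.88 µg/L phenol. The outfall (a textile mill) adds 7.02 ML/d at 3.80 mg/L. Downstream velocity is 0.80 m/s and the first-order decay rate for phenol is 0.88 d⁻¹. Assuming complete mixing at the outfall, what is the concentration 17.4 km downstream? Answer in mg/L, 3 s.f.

0.486 mg/L

7.02 ML/d = 0.08125 m³/s.
4.88 µg/L = 0.00488 mg/L.
After complete mixing, C₀ = (0.08125·3.8 + 0.431·0.00488) / 0.5122 = 0.6068 mg/L.
Travel time t = 1.74e+04 m / 0.80 m/s = 2.175e+04 s = 0.2517 d.
C = 0.6068·exp(−0.88·0.2517) = 0.6068·0.8013 = 0.4863 mg/L.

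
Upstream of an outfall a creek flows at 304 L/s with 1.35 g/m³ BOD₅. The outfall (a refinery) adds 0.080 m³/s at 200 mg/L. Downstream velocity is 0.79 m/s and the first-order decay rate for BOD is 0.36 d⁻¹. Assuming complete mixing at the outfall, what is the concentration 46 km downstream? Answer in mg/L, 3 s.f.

33.5 mg/L

304 L/s = 0.304 m³/s.
After complete mixing, C₀ = (0.08·200 + 0.304·1.35) / 0.384 = 42.74 mg/L.
Travel time t = 4.6e+04 m / 0.79 m/s = 5.823e+04 s = 0.6739 d.
C = 42.74·exp(−0.36·0.6739) = 42.74·0.7846 = 33.53 mg/L.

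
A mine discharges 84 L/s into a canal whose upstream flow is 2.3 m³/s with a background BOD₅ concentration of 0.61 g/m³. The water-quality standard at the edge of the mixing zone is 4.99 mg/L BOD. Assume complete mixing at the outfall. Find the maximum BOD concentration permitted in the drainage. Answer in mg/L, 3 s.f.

125 mg/L

84 L/s = 0.084 m³/s.
Mass balance: 4.99·2.384 = 0.084·Cₑ + 2.3·0.61.
Cₑ = (11.9 − 1.403) / 0.084 = 124.9 mg/L.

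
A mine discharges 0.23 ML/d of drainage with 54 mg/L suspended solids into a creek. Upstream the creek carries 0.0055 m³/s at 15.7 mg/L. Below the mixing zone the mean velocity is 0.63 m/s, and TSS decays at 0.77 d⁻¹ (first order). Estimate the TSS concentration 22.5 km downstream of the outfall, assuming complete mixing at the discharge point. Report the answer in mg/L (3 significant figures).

20.5 mg/L

0.23 ML/d = 0.002662 m³/s.
After complete mixing, C₀ = (0.002662·54 + 0.0055·15.7) / 0.008162 = 28.19 mg/L.
Travel time t = 2.25e+04 m / 0.63 m/s = 3.571e+04 s = 0.4134 d.
C = 28.19·exp(−0.77·0.4134) = 28.19·0.7274 = 20.51 mg/L.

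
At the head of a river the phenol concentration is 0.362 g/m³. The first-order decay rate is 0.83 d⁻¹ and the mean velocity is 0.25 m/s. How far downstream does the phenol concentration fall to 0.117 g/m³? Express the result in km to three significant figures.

From C = C₀·e^(−kt), t = ln(C₀/C)/k = ln(0.362/0.117)/0.83 = 1.129/0.83 = 1.361 d.
Distance = v·t = 0.25 m/s × 1.176e+05 s = 2.939e+04 m = 29.39 km.

29.4 km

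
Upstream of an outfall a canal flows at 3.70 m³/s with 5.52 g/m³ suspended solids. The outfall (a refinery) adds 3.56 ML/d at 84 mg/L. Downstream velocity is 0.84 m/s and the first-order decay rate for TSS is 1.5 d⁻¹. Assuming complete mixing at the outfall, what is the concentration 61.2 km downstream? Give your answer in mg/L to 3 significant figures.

1.80 mg/L

3.56 ML/d = 0.0412 m³/s.
After complete mixing, C₀ = (0.0412·84 + 3.7·5.52) / 3.741 = 6.384 mg/L.
Travel time t = 6.12e+04 m / 0.84 m/s = 7.286e+04 s = 0.8433 d.
C = 6.384·exp(−1.5·0.8433) = 6.384·0.2823 = 1.802 mg/L.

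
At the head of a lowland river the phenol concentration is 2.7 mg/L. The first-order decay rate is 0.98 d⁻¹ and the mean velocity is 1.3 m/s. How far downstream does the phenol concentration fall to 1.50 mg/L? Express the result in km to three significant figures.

From C = C₀·e^(−kt), t = ln(C₀/C)/k = ln(2.7/1.50)/0.98 = 0.5878/0.98 = 0.5998 d.
Distance = v·t = 1.3 m/s × 5.182e+04 s = 6.737e+04 m = 67.37 km.

67.4 km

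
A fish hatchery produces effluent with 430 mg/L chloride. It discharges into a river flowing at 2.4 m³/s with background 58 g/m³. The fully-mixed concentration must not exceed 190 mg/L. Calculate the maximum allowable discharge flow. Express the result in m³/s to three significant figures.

Mass balance at complete mixing: C_std·(Q_w + Q_r) = Q_w·C_e + Q_r·C_b.
Rearranging, Q_w = Q_r·(C_std − C_b)/(C_e − C_std) = 2.4·(190 − 58) / (430 − 190) = 1.32 m³/s.

1.32 m³/s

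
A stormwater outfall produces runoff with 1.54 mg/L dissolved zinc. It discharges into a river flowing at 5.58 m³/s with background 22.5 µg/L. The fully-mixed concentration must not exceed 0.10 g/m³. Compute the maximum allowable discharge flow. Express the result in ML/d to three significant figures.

25.9 ML/d

22.5 µg/L = 0.0225 mg/L.
Mass balance at complete mixing: C_std·(Q_w + Q_r) = Q_w·C_e + Q_r·C_b.
Rearranging, Q_w = Q_r·(C_std − C_b)/(C_e − C_std) = 5.58·(0.1 − 0.0225) / (1.54 − 0.1) = 0.3003 m³/s.
= 25.95 ML/d.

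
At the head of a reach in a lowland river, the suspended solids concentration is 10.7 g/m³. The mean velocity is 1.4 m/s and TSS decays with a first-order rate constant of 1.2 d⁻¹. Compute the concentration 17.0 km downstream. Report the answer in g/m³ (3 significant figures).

9.04 g/m³

Travel time t = 17.0 km / 1.4 m/s = 1.7e+04/1.4 = 1.214e+04 s = 0.1405 d.
First-order decay: C = 10.7·exp(−1.2·0.1405) = 10.7·0.8448 = 9.039 g/m³.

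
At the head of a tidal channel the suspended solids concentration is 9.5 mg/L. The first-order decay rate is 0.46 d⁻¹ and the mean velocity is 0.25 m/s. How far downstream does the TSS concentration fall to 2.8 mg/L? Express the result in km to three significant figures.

From C = C₀·e^(−kt), t = ln(C₀/C)/k = ln(9.5/2.8)/0.46 = 1.222/0.46 = 2.656 d.
Distance = v·t = 0.25 m/s × 2.295e+05 s = 5.737e+04 m = 57.37 km.

57.4 km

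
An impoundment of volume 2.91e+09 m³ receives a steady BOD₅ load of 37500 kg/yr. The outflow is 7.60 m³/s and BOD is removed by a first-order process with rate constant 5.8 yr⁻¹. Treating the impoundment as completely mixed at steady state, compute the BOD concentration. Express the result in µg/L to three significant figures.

2.19 µg/L

Outflow Q = 7.60 m³/s × 3.156e+07 s/yr = 2.398e+08 m³/yr.
Steady-state CSTR mass balance: W = Q·C + k·V·C, so C = W/(Q + kV).
Q + kV = 2.398e+08 + 5.8·2.91e+09 = 1.712e+10 m³/yr.
C = 37500/1.712e+10 = 2.191e-06 kg/m³ = 0.002191 mg/L = 2.191 µg/L.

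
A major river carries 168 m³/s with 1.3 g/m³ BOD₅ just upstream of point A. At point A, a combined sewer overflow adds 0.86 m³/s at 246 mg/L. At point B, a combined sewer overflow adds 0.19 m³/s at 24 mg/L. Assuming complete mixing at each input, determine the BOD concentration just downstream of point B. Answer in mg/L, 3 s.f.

After input A: C = (168·1.3 + 0.86·246) / 168.9 = 2.546 mg/L.
After input B: C = (168.9·2.546 + 0.19·24) / 169.1 = 2.57 mg/L.

2.57 mg/L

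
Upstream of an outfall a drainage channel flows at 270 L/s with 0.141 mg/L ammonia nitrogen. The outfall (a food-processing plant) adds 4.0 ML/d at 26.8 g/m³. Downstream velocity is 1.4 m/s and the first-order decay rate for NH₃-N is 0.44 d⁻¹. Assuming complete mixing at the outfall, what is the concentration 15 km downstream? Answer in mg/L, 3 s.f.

4.0 ML/d = 0.0463 m³/s.
270 L/s = 0.27 m³/s.
After complete mixing, C₀ = (0.0463·26.8 + 0.27·0.141) / 0.3163 = 4.043 mg/L.
Travel time t = 1.5e+04 m / 1.4 m/s = 1.071e+04 s = 0.124 d.
C = 4.043·exp(−0.44·0.124) = 4.043·0.9469 = 3.828 mg/L.

3.83 mg/L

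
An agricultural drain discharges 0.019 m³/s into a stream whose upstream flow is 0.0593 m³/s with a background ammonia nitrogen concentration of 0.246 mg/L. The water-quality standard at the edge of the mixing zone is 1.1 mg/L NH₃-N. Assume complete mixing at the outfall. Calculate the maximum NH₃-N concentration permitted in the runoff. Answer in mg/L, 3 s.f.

Mass balance: 1.1·0.0783 = 0.019·Cₑ + 0.0593·0.246.
Cₑ = (0.08613 − 0.01459) / 0.019 = 3.765 mg/L.

3.77 mg/L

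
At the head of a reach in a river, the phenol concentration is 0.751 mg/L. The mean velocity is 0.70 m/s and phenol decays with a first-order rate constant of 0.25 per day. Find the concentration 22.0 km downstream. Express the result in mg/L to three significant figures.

0.686 mg/L

Travel time t = 22.0 km / 0.70 m/s = 2.2e+04/0.70 = 3.143e+04 s = 0.3638 d.
First-order decay: C = 0.751·exp(−0.25·0.3638) = 0.751·0.9131 = 0.6857 mg/L.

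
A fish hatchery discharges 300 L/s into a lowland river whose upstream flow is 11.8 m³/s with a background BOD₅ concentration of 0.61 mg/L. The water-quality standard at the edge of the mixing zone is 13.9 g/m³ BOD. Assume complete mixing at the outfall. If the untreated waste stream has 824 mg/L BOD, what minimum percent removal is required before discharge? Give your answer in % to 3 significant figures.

34.9 %

300 L/s = 0.3 m³/s.
Mass balance: 13.9·12.1 = 0.3·Cₑ + 11.8·0.61.
Cₑ = (168.2 − 7.198) / 0.3 = 536.6 mg/L.
Required removal = 1 − 536.6/824 = 34.87 %.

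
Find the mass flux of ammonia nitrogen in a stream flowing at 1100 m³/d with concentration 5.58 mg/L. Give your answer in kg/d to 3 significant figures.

1100 m³/d = 0.01273 m³/s.
Mass flux = Q·C = 0.01273 m³/s × 5.58 g/m³ = 0.07104 g/s.
= 0.07104 g/s × 86.4 = 6.138 kg/d.

6.14 kg/d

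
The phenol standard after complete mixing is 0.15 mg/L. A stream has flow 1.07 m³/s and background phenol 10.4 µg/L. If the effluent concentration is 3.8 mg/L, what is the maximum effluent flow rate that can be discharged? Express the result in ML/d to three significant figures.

10.4 µg/L = 0.0104 mg/L.
Mass balance at complete mixing: C_std·(Q_w + Q_r) = Q_w·C_e + Q_r·C_b.
Rearranging, Q_w = Q_r·(C_std − C_b)/(C_e − C_std) = 1.07·(0.15 − 0.0104) / (3.8 − 0.15) = 0.04092 m³/s.
= 3.536 ML/d.

3.54 ML/d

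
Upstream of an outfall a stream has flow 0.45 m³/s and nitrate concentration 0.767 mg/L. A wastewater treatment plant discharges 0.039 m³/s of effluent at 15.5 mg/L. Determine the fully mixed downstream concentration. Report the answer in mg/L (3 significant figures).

1.94 mg/L

Conservation of mass across the mixing zone: C = (0.039·15.5 + 0.45·0.767) / (0.039 + 0.45) = 0.9497/0.489 = 1.942 mg/L.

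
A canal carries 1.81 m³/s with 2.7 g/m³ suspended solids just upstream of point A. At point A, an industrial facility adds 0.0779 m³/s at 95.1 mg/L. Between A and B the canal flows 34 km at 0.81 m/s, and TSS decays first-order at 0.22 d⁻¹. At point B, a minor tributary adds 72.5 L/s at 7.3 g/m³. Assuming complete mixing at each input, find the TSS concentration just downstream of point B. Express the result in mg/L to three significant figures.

After input A: C = (1.81·2.7 + 0.0779·95.1) / 1.888 = 6.513 mg/L.
Over the 34 km reach to input B (t = 4.198e+04 s = 0.4858 d), decay gives C = 6.513·exp(−0.22·0.4858) = 5.853 mg/L.
72.5 L/s = 0.0725 m³/s.
After input B: C = (1.888·5.853 + 0.0725·7.3) / 1.96 = 5.906 mg/L.

5.91 mg/L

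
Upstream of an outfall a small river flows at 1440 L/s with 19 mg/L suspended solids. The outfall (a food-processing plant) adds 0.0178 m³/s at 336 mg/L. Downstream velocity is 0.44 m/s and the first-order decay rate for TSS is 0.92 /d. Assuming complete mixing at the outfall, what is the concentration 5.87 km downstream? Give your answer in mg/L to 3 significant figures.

19.8 mg/L

1440 L/s = 1.44 m³/s.
After complete mixing, C₀ = (0.0178·336 + 1.44·19) / 1.458 = 22.87 mg/L.
Travel time t = 5870 m / 0.44 m/s = 1.334e+04 s = 0.1544 d.
C = 22.87·exp(−0.92·0.1544) = 22.87·0.8676 = 19.84 mg/L.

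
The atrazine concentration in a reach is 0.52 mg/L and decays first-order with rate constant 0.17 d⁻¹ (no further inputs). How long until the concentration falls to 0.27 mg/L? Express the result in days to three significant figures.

3.86 d

t = ln(C₀/C)/k = ln(0.52/0.27)/0.17 = 0.6554/0.17 = 3.855 d.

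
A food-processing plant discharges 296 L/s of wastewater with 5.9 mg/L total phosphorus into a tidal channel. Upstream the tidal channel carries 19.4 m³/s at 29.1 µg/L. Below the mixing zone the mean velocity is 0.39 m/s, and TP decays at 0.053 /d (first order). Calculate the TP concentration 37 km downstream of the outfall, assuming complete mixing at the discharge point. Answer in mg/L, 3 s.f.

0.111 mg/L

296 L/s = 0.296 m³/s.
29.1 µg/L = 0.0291 mg/L.
After complete mixing, C₀ = (0.296·5.9 + 19.4·0.0291) / 19.7 = 0.1173 mg/L.
Travel time t = 3.7e+04 m / 0.39 m/s = 9.487e+04 s = 1.098 d.
C = 0.1173·exp(−0.053·1.098) = 0.1173·0.9435 = 0.1107 mg/L.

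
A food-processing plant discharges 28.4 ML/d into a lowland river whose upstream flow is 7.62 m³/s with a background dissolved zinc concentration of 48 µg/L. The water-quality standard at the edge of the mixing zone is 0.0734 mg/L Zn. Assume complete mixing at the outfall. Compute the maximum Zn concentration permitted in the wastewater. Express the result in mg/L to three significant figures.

28.4 ML/d = 0.3287 m³/s.
48 µg/L = 0.048 mg/L.
Mass balance: 0.0734·7.949 = 0.3287·Cₑ + 7.62·0.048.
Cₑ = (0.5834 − 0.3658) / 0.3287 = 0.6622 mg/L.

0.662 mg/L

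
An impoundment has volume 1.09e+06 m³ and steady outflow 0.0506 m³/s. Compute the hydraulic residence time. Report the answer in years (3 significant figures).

0.683 yr

Q = 0.0506 m³/s × 3.156e+07 s/yr = 1.597e+06 m³/yr.
Hydraulic residence time τ = V/Q = 1.09e+06/1.597e+06 = 0.6826 yr.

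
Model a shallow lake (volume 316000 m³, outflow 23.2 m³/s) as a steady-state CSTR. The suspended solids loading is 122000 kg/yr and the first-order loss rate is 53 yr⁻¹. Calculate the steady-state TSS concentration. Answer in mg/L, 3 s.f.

0.163 mg/L

Outflow Q = 23.2 m³/s × 3.156e+07 s/yr = 7.321e+08 m³/yr.
Steady-state CSTR mass balance: W = Q·C + k·V·C, so C = W/(Q + kV).
Q + kV = 7.321e+08 + 53·316000 = 7.489e+08 m³/yr.
C = 122000/7.489e+08 = 0.0001629 kg/m³ = 0.1629 mg/L.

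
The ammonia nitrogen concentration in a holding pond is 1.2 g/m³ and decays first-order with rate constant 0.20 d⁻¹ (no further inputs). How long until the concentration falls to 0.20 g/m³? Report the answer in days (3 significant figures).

8.96 d

t = ln(C₀/C)/k = ln(1.2/0.20)/0.20 = 1.792/0.20 = 8.959 d.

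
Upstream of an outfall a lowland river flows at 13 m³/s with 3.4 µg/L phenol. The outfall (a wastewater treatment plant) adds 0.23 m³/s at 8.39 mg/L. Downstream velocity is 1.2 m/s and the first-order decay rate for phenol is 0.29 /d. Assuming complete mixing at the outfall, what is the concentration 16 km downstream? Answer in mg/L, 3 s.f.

3.4 µg/L = 0.0034 mg/L.
After complete mixing, C₀ = (0.23·8.39 + 13·0.0034) / 13.23 = 0.1492 mg/L.
Travel time t = 1.6e+04 m / 1.2 m/s = 1.333e+04 s = 0.1543 d.
C = 0.1492·exp(−0.29·0.1543) = 0.1492·0.9562 = 0.1427 mg/L.

0.143 mg/L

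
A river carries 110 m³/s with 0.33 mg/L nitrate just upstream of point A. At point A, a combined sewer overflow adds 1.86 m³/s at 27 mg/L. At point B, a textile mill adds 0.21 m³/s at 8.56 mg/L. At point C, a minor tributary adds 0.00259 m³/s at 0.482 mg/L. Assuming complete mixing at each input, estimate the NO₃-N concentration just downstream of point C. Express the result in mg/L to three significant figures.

After input A: C = (110·0.33 + 1.86·27) / 111.9 = 0.7735 mg/L.
After input B: C = (111.9·0.7735 + 0.21·8.56) / 112.1 = 0.7881 mg/L.
After input C: C = (112.1·0.7881 + 0.00259·0.482) / 112.1 = 0.7881 mg/L.

0.788 mg/L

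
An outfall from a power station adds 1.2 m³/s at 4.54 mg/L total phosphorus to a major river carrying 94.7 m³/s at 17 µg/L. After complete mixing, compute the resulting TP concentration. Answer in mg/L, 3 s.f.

0.0736 mg/L

17 µg/L = 0.017 mg/L.
By mass balance at complete mixing, C = (1.2·4.54 + 94.7·0.017) / (1.2 + 94.7) = 7.058/95.9 = 0.0736 mg/L.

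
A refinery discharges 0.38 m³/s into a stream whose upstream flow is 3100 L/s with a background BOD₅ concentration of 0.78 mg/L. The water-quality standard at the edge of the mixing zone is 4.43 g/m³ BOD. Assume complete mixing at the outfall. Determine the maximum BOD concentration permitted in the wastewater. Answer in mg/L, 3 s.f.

3100 L/s = 3.1 m³/s.
Mass balance: 4.43·3.48 = 0.38·Cₑ + 3.1·0.78.
Cₑ = (15.42 − 2.418) / 0.38 = 34.21 mg/L.

34.2 mg/L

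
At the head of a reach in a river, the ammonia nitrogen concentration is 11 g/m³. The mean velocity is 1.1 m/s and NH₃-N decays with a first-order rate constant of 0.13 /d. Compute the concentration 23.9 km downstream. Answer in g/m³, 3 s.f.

10.6 g/m³

Travel time t = 23.9 km / 1.1 m/s = 2.39e+04/1.1 = 2.173e+04 s = 0.2515 d.
First-order decay: C = 11·exp(−0.13·0.2515) = 11·0.9678 = 10.65 g/m³.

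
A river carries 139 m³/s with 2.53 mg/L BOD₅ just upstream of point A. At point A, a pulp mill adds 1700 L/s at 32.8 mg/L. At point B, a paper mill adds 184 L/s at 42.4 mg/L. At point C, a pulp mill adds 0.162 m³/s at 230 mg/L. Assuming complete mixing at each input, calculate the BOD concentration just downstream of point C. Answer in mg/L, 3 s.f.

3.21 mg/L

1700 L/s = 1.7 m³/s.
After input A: C = (139·2.53 + 1.7·32.8) / 140.7 = 2.896 mg/L.
184 L/s = 0.184 m³/s.
After input B: C = (140.7·2.896 + 0.184·42.4) / 140.9 = 2.947 mg/L.
After input C: C = (140.9·2.947 + 0.162·230) / 141 = 3.208 mg/L.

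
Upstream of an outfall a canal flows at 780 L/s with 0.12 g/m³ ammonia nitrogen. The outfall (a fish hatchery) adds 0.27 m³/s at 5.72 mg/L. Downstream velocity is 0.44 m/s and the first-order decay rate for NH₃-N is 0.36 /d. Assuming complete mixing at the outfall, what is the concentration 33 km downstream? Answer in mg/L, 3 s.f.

1.14 mg/L

780 L/s = 0.78 m³/s.
After complete mixing, C₀ = (0.27·5.72 + 0.78·0.12) / 1.05 = 1.56 mg/L.
Travel time t = 3.3e+04 m / 0.44 m/s = 7.5e+04 s = 0.8681 d.
C = 1.56·exp(−0.36·0.8681) = 1.56·0.7316 = 1.141 mg/L.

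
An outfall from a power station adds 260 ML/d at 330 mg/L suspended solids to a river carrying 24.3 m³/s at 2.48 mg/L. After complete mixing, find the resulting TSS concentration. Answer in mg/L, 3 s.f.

38.6 mg/L

260 ML/d = 3.009 m³/s.
Conservation of mass across the mixing zone: C = (3.009·330 + 24.3·2.48) / (3.009 + 24.3) = 1053/27.31 = 38.57 mg/L.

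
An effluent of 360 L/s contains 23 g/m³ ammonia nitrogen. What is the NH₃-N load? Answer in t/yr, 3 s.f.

261 t/yr

360 L/s = 0.36 m³/s.
Mass flux = Q·C = 0.36 m³/s × 23 g/m³ = 8.28 g/s.
= 8.28 g/s × 31.56 = 261.3 t/yr.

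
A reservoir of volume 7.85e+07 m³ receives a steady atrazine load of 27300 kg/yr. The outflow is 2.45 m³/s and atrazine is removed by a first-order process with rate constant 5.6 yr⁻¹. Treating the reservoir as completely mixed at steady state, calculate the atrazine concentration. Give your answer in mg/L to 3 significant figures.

0.0528 mg/L

Outflow Q = 2.45 m³/s × 3.156e+07 s/yr = 7.732e+07 m³/yr.
Steady-state CSTR mass balance: W = Q·C + k·V·C, so C = W/(Q + kV).
Q + kV = 7.732e+07 + 5.6·7.85e+07 = 5.169e+08 m³/yr.
C = 27300/5.169e+08 = 5.281e-05 kg/m³ = 0.05281 mg/L.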